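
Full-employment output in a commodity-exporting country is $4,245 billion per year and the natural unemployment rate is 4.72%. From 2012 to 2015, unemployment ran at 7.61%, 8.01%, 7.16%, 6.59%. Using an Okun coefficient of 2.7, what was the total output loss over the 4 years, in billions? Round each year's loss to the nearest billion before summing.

$1,202 billion

Year 2012: gap = -2.7 × (7.61 - 4.72) = -7.803%, loss ≈ 4245 × 7.803/100 ≈ 331.
Year 2013: gap = -2.7 × (8.01 - 4.72) = -8.883%, loss ≈ 4245 × 8.883/100 ≈ 377.
Year 2014: gap = -2.7 × (7.16 - 4.72) = -6.588%, loss ≈ 4245 × 6.588/100 ≈ 280.
Year 2015: gap = -2.7 × (6.59 - 4.72) = -5.049%, loss ≈ 4245 × 5.049/100 ≈ 214.
Total lost output = 331 + 377 + 280 + 214 = 1202 billion.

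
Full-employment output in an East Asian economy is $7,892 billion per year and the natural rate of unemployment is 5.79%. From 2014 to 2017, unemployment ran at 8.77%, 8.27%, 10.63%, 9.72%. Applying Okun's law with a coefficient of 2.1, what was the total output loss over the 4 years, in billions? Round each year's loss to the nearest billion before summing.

$2,358 billion

Year 2014: gap = -2.1 × (8.77 - 5.79) = -6.258%, loss ≈ 7892 × 6.258/100 ≈ 494.
Year 2015: gap = -2.1 × (8.27 - 5.79) = -5.208%, loss ≈ 7892 × 5.208/100 ≈ 411.
Year 2016: gap = -2.1 × (10.63 - 5.79) = -10.164%, loss ≈ 7892 × 10.164/100 ≈ 802.
Year 2017: gap = -2.1 × (9.72 - 5.79) = -8.253%, loss ≈ 7892 × 8.253/100 ≈ 651.
Total lost output = 494 + 411 + 802 + 651 = 2358 billion.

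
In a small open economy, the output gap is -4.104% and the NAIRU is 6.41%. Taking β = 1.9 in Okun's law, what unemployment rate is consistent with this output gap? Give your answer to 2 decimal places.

8.57%

From Okun's law, u - u* = -(output gap)/β = -(-4.104)/1.9 = 2.16 points.
So u = 6.41 + 2.16 = 8.57%.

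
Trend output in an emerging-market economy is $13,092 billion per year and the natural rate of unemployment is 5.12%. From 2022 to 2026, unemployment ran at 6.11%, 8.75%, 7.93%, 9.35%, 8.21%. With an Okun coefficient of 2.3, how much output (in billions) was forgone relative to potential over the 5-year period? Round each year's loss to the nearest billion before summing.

$4,441 billion

Year 2022: gap = -2.3 × (6.11 - 5.12) = -2.277%, loss ≈ 13092 × 2.277/100 ≈ 298.
Year 2023: gap = -2.3 × (8.75 - 5.12) = -8.349%, loss ≈ 13092 × 8.349/100 ≈ 1093.
Year 2024: gap = -2.3 × (7.93 - 5.12) = -6.463%, loss ≈ 13092 × 6.463/100 ≈ 846.
Year 2025: gap = -2.3 × (9.35 - 5.12) = -9.729%, loss ≈ 13092 × 9.729/100 ≈ 1274.
Year 2026: gap = -2.3 × (8.21 - 5.12) = -7.107%, loss ≈ 13092 × 7.107/100 ≈ 930.
Total lost output = 298 + 1093 + 846 + 1274 + 930 = 4441 billion.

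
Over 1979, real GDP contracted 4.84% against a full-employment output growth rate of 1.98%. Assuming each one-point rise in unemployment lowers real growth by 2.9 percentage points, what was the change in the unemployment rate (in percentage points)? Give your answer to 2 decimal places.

Growth-rate Okun's law: g_Y = g_Y* - β × Δu, so Δu = (g_Y* - g_Y)/β.
Δu = (1.98 + 4.84)/2.9 = 6.82/2.9 = 2.35 percentage points.

2.35 percentage points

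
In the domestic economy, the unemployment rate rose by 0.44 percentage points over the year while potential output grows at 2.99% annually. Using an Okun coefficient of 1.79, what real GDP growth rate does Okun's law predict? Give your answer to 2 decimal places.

Growth-rate Okun's law: g_Y = g_Y* - β × Δu.
g_Y = 2.99 - 1.79 × (0.44) = 2.99 - 0.7876 = 2.2024%, i.e. 2.20% to 2 d.p.

2.20%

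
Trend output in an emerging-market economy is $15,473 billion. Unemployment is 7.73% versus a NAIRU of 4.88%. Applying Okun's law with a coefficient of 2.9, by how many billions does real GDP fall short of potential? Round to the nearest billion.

Output gap = -2.9 × (7.73 - 4.88) = -2.9 × 2.85 = -8.265%.
Actual GDP ≈ 15473 × 0.91735 ≈ 14194 billion, so the shortfall is 15473 - 14194 = 1279 billion.

$1,279 billion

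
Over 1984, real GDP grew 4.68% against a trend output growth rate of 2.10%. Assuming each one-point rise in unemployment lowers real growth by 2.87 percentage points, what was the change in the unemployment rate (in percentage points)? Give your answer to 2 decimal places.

-0.90 percentage points

Growth-rate Okun's law: g_Y = g_Y* - β × Δu, so Δu = (g_Y* - g_Y)/β.
Δu = (2.1 - 4.68)/2.87 = -2.58/2.87 = -0.90 percentage points.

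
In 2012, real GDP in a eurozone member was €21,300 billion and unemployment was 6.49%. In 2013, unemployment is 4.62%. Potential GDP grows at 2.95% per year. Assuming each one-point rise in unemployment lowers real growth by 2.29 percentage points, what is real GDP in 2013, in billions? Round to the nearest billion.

Δu = 4.62 - 6.49 = -1.87 points.
Okun's law (growth form): g_Y = g_Y* - β × Δu = 2.95 - 2.29 × (-1.87) = 2.95 + 4.2823 = 7.2323%.
Real GDP in the next year = 21300 × (1 + 7.2323/100) = 21300 × 1.072323 ≈ 22840 billion.

€22,840 billion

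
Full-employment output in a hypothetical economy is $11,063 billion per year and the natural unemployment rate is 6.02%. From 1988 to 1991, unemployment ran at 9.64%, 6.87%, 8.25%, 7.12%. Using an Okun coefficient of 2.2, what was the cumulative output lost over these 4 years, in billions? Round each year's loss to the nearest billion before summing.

$1,899 billion

Year 1988: gap = -2.2 × (9.64 - 6.02) = -7.964%, loss ≈ 11063 × 7.964/100 ≈ 881.
Year 1989: gap = -2.2 × (6.87 - 6.02) = -1.87%, loss ≈ 11063 × 1.87/100 ≈ 207.
Year 1990: gap = -2.2 × (8.25 - 6.02) = -4.906%, loss ≈ 11063 × 4.906/100 ≈ 543.
Year 1991: gap = -2.2 × (7.12 - 6.02) = -2.42%, loss ≈ 11063 × 2.42/100 ≈ 268.
Total lost output = 881 + 207 + 543 + 268 = 1899 billion.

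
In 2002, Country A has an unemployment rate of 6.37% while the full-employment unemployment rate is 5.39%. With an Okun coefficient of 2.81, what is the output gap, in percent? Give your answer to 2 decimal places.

The unemployment gap is 6.37 - 5.39 = 0.98 percentage points.
Okun's law gives an output gap of -2.81 × 0.98 = -2.7538%, i.e. 2.75% below potential.

-2.75%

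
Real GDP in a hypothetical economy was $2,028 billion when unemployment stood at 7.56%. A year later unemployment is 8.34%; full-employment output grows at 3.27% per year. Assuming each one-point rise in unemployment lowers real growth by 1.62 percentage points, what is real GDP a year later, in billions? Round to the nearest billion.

$2,069 billion

Δu = 8.34 - 7.56 = 0.78 points.
Okun's law (growth form): g_Y = g_Y* - β × Δu = 3.27 - 1.62 × (0.78) = 3.27 - 1.2636 = 2.0064%.
Real GDP in the next year = 2028 × (1 + 2.0064/100) = 2028 × 1.020064 ≈ 2069 billion.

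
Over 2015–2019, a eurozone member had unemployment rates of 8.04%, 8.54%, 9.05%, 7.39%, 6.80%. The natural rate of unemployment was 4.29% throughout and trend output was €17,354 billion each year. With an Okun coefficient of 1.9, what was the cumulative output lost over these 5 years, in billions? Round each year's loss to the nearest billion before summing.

Year 2015: gap = -1.9 × (8.04 - 4.29) = -7.125%, loss ≈ 17354 × 7.125/100 ≈ 1236.
Year 2016: gap = -1.9 × (8.54 - 4.29) = -8.075%, loss ≈ 17354 × 8.075/100 ≈ 1401.
Year 2017: gap = -1.9 × (9.05 - 4.29) = -9.044%, loss ≈ 17354 × 9.044/100 ≈ 1569.
Year 2018: gap = -1.9 × (7.39 - 4.29) = -5.89%, loss ≈ 17354 × 5.89/100 ≈ 1022.
Year 2019: gap = -1.9 × (6.8 - 4.29) = -4.769%, loss ≈ 17354 × 4.769/100 ≈ 828.
Total lost output = 1236 + 1401 + 1569 + 1022 + 828 = 6056 billion.

€6,056 billion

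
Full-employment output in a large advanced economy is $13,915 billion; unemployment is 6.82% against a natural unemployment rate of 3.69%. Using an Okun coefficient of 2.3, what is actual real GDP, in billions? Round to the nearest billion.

Unemployment gap = 6.82 - 3.69 = 3.13 points, so the output gap is -2.3 × 3.13 = -7.199%.
Actual GDP = 13915 × (1 - 7.199/100) = 13915 × 0.92801 ≈ 12913 billion.

$12,913 billion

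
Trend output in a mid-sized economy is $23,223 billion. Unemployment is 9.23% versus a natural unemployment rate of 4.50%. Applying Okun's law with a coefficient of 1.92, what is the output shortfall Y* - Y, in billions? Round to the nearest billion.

Output gap = -1.92 × (9.23 - 4.5) = -1.92 × 4.73 = -9.0816%.
Actual GDP ≈ 23223 × 0.909184 ≈ 21114 billion, so the shortfall is 23223 - 21114 = 2109 billion.

$2,109 billion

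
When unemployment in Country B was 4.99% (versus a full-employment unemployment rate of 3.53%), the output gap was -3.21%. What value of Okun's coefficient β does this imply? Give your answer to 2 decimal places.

β ≈ 2.20

Okun's law: output gap = -β × (u - u*).
-3.21 = -β × (4.99 - 3.53) = -β × 1.46, so β = 3.21/1.46 = 2.20.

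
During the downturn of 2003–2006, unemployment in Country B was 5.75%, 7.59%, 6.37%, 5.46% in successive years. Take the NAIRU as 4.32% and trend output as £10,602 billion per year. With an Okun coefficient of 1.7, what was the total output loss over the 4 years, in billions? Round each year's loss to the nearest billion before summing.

Year 2003: gap = -1.7 × (5.75 - 4.32) = -2.431%, loss ≈ 10602 × 2.431/100 ≈ 258.
Year 2004: gap = -1.7 × (7.59 - 4.32) = -5.559%, loss ≈ 10602 × 5.559/100 ≈ 589.
Year 2005: gap = -1.7 × (6.37 - 4.32) = -3.485%, loss ≈ 10602 × 3.485/100 ≈ 369.
Year 2006: gap = -1.7 × (5.46 - 4.32) = -1.938%, loss ≈ 10602 × 1.938/100 ≈ 205.
Total lost output = 258 + 589 + 369 + 205 = 1421 billion.

£1,421 billion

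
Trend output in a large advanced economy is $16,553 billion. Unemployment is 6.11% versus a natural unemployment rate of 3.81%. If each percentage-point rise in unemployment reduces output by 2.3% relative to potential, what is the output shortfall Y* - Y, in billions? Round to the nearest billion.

$876 billion

Output gap = -2.3 × (6.11 - 3.81) = -2.3 × 2.3 = -5.29%.
Actual GDP ≈ 16553 × 0.9471 ≈ 15677 billion, so the shortfall is 16553 - 15677 = 876 billion.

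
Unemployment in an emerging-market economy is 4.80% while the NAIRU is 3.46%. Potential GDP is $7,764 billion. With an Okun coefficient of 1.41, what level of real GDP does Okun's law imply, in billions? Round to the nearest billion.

$7,617 billion

Unemployment gap = 4.8 - 3.46 = 1.34 points, so the output gap is -1.41 × 1.34 = -1.8894%.
Actual GDP = 7764 × (1 - 1.8894/100) = 7764 × 0.981106 ≈ 7617 billion.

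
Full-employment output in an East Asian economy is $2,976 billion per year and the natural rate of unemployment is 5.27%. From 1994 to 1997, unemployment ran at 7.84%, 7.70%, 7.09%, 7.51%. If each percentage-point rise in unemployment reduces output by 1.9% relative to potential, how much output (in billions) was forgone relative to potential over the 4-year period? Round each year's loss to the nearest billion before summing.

Year 1994: gap = -1.9 × (7.84 - 5.27) = -4.883%, loss ≈ 2976 × 4.883/100 ≈ 145.
Year 1995: gap = -1.9 × (7.7 - 5.27) = -4.617%, loss ≈ 2976 × 4.617/100 ≈ 137.
Year 1996: gap = -1.9 × (7.09 - 5.27) = -3.458%, loss ≈ 2976 × 3.458/100 ≈ 103.
Year 1997: gap = -1.9 × (7.51 - 5.27) = -4.256%, loss ≈ 2976 × 4.256/100 ≈ 127.
Total lost output = 145 + 137 + 103 + 127 = 512 billion.

$512 billion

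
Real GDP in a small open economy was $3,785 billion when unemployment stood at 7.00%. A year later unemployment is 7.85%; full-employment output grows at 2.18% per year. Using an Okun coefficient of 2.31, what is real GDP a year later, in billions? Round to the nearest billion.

$3,793 billion

Δu = 7.85 - 7 = 0.85 points.
Okun's law (growth form): g_Y = g_Y* - β × Δu = 2.18 - 2.31 × (0.85) = 2.18 - 1.9635 = 0.2165%.
Real GDP in the next year = 3785 × (1 + 0.2165/100) = 3785 × 1.002165 ≈ 3793 billion.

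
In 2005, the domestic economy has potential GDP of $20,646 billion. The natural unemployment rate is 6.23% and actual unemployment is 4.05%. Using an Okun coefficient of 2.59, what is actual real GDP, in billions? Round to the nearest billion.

Unemployment gap = 4.05 - 6.23 = -2.18 points, so the output gap is -2.59 × (-2.18) = 5.6462%.
Actual GDP = 20646 × (1 + 5.6462/100) = 20646 × 1.056462 ≈ 21812 billion.

$21,812 billion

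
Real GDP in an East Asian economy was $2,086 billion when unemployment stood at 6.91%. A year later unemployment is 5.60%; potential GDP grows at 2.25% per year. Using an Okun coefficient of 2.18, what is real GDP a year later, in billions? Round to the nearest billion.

$2,193 billion

Δu = 5.6 - 6.91 = -1.31 points.
Okun's law (growth form): g_Y = g_Y* - β × Δu = 2.25 - 2.18 × (-1.31) = 2.25 + 2.8558 = 5.1058%.
Real GDP in the next year = 2086 × (1 + 5.1058/100) = 2086 × 1.051058 ≈ 2193 billion.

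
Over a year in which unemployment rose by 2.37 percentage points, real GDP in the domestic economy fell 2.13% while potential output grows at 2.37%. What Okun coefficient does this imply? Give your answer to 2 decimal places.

Growth form: g_Y = g_Y* - β × Δu, so β = (g_Y* - g_Y)/Δu.
β = (2.37 + 2.13)/2.37 = 4.5/2.37 = 1.90.

β ≈ 1.90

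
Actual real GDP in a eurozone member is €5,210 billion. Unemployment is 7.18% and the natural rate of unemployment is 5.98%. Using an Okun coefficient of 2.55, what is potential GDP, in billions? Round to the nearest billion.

Unemployment gap = 7.18 - 5.98 = 1.2 points, so output gap = -2.55 × 1.2 = -3.06%.
Since Y = Y* × (1 + gap/100), Y* = 5210/0.9694 ≈ 5374 billion.

€5,374 billion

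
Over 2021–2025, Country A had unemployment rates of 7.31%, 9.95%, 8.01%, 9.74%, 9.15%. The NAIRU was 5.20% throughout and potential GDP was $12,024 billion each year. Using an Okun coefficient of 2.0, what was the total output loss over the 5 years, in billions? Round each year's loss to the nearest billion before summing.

Year 2021: gap = -2.0 × (7.31 - 5.2) = -4.22%, loss ≈ 12024 × 4.22/100 ≈ 507.
Year 2022: gap = -2.0 × (9.95 - 5.2) = -9.5%, loss ≈ 12024 × 9.5/100 ≈ 1142.
Year 2023: gap = -2.0 × (8.01 - 5.2) = -5.62%, loss ≈ 12024 × 5.62/100 ≈ 676.
Year 2024: gap = -2.0 × (9.74 - 5.2) = -9.08%, loss ≈ 12024 × 9.08/100 ≈ 1092.
Year 2025: gap = -2.0 × (9.15 - 5.2) = -7.9%, loss ≈ 12024 × 7.9/100 ≈ 950.
Total lost output = 507 + 1142 + 676 + 1092 + 950 = 4367 billion.

$4,367 billion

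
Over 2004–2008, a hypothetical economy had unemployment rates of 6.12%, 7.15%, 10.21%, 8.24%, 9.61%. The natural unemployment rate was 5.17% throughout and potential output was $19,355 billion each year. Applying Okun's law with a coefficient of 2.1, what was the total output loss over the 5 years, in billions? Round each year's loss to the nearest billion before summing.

$6,293 billion

Year 2004: gap = -2.1 × (6.12 - 5.17) = -1.995%, loss ≈ 19355 × 1.995/100 ≈ 386.
Year 2005: gap = -2.1 × (7.15 - 5.17) = -4.158%, loss ≈ 19355 × 4.158/100 ≈ 805.
Year 2006: gap = -2.1 × (10.21 - 5.17) = -10.584%, loss ≈ 19355 × 10.584/100 ≈ 2049.
Year 2007: gap = -2.1 × (8.24 - 5.17) = -6.447%, loss ≈ 19355 × 6.447/100 ≈ 1248.
Year 2008: gap = -2.1 × (9.61 - 5.17) = -9.324%, loss ≈ 19355 × 9.324/100 ≈ 1805.
Total lost output = 386 + 805 + 2049 + 1248 + 1805 = 6293 billion.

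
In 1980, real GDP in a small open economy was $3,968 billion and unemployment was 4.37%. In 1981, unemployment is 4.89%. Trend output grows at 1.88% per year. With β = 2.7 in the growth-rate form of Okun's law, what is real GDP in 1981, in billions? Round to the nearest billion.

Δu = 4.89 - 4.37 = 0.52 points.
Okun's law (growth form): g_Y = g_Y* - β × Δu = 1.88 - 2.7 × (0.52) = 1.88 - 1.404 = 0.476%.
Real GDP in the next year = 3968 × (1 + 0.476/100) = 3968 × 1.00476 ≈ 3987 billion.

$3,987 billion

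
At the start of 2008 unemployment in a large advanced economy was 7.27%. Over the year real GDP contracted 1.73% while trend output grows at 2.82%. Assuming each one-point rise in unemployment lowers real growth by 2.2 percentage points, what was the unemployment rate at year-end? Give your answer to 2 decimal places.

Growth-rate Okun's law: g_Y = g_Y* - β × Δu, so Δu = (g_Y* - g_Y)/β.
Δu = (2.82 + 1.73)/2.2 = 4.55/2.2 = 2.07 percentage points.
Year-end unemployment = 7.27 + 2.07 = 9.34%.

9.34%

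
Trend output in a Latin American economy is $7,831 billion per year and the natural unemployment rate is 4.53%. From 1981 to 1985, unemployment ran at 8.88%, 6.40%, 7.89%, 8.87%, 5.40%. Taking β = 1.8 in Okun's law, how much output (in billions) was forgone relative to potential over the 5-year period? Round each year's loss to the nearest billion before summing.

Year 1981: gap = -1.8 × (8.88 - 4.53) = -7.83%, loss ≈ 7831 × 7.83/100 ≈ 613.
Year 1982: gap = -1.8 × (6.4 - 4.53) = -3.366%, loss ≈ 7831 × 3.366/100 ≈ 264.
Year 1983: gap = -1.8 × (7.89 - 4.53) = -6.048%, loss ≈ 7831 × 6.048/100 ≈ 474.
Year 1984: gap = -1.8 × (8.87 - 4.53) = -7.812%, loss ≈ 7831 × 7.812/100 ≈ 612.
Year 1985: gap = -1.8 × (5.4 - 4.53) = -1.566%, loss ≈ 7831 × 1.566/100 ≈ 123.
Total lost output = 613 + 264 + 474 + 612 + 123 = 2086 billion.

$2,086 billion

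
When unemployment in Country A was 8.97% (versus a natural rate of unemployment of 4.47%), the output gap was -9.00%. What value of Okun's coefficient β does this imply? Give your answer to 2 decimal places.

β ≈ 2.00

Okun's law: output gap = -β × (u - u*).
-9.00 = -β × (8.97 - 4.47) = -β × 4.5, so β = 9/4.5 = 2.00.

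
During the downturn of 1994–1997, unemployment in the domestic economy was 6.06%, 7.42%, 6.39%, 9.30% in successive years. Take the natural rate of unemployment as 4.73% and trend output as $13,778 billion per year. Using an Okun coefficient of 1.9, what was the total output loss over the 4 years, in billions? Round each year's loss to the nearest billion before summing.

$2,683 billion

Year 1994: gap = -1.9 × (6.06 - 4.73) = -2.527%, loss ≈ 13778 × 2.527/100 ≈ 348.
Year 1995: gap = -1.9 × (7.42 - 4.73) = -5.111%, loss ≈ 13778 × 5.111/100 ≈ 704.
Year 1996: gap = -1.9 × (6.39 - 4.73) = -3.154%, loss ≈ 13778 × 3.154/100 ≈ 435.
Year 1997: gap = -1.9 × (9.3 - 4.73) = -8.683%, loss ≈ 13778 × 8.683/100 ≈ 1196.
Total lost output = 348 + 704 + 435 + 1196 = 2683 billion.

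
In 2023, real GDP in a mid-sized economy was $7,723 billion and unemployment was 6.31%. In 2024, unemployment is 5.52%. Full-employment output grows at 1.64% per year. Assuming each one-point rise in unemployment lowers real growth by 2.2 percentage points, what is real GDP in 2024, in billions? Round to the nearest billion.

Δu = 5.52 - 6.31 = -0.79 points.
Okun's law (growth form): g_Y = g_Y* - β × Δu = 1.64 - 2.2 × (-0.79) = 1.64 + 1.738 = 3.378%.
Real GDP in the next year = 7723 × (1 + 3.378/100) = 7723 × 1.03378 ≈ 7984 billion.

$7,984 billion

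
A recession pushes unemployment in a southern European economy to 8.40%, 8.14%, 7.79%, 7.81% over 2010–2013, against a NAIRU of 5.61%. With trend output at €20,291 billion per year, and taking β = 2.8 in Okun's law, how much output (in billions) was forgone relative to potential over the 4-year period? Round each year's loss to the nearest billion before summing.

€5,511 billion

Year 2010: gap = -2.8 × (8.4 - 5.61) = -7.812%, loss ≈ 20291 × 7.812/100 ≈ 1585.
Year 2011: gap = -2.8 × (8.14 - 5.61) = -7.084%, loss ≈ 20291 × 7.084/100 ≈ 1437.
Year 2012: gap = -2.8 × (7.79 - 5.61) = -6.104%, loss ≈ 20291 × 6.104/100 ≈ 1239.
Year 2013: gap = -2.8 × (7.81 - 5.61) = -6.16%, loss ≈ 20291 × 6.16/100 ≈ 1250.
Total lost output = 1585 + 1437 + 1239 + 1250 = 5511 billion.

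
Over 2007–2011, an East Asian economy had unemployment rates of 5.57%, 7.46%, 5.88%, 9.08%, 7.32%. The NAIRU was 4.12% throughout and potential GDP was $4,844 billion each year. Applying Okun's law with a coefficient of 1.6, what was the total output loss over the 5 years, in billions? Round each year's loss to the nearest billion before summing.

$1,139 billion

Year 2007: gap = -1.6 × (5.57 - 4.12) = -2.32%, loss ≈ 4844 × 2.32/100 ≈ 112.
Year 2008: gap = -1.6 × (7.46 - 4.12) = -5.344%, loss ≈ 4844 × 5.344/100 ≈ 259.
Year 2009: gap = -1.6 × (5.88 - 4.12) = -2.816%, loss ≈ 4844 × 2.816/100 ≈ 136.
Year 2010: gap = -1.6 × (9.08 - 4.12) = -7.936%, loss ≈ 4844 × 7.936/100 ≈ 384.
Year 2011: gap = -1.6 × (7.32 - 4.12) = -5.12%, loss ≈ 4844 × 5.12/100 ≈ 248.
Total lost output = 112 + 259 + 136 + 384 + 248 = 1139 billion.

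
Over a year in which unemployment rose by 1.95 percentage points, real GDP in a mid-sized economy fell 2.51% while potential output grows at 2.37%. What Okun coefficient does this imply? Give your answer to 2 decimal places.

β ≈ 2.50

Growth form: g_Y = g_Y* - β × Δu, so β = (g_Y* - g_Y)/Δu.
β = (2.37 + 2.51)/1.95 = 4.88/1.95 = 2.50.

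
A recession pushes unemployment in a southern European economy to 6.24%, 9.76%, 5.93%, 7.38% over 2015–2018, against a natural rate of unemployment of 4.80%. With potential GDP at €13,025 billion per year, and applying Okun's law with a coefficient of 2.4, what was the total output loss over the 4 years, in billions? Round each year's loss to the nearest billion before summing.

€3,160 billion

Year 2015: gap = -2.4 × (6.24 - 4.8) = -3.456%, loss ≈ 13025 × 3.456/100 ≈ 450.
Year 2016: gap = -2.4 × (9.76 - 4.8) = -11.904%, loss ≈ 13025 × 11.904/100 ≈ 1550.
Year 2017: gap = -2.4 × (5.93 - 4.8) = -2.712%, loss ≈ 13025 × 2.712/100 ≈ 353.
Year 2018: gap = -2.4 × (7.38 - 4.8) = -6.192%, loss ≈ 13025 × 6.192/100 ≈ 807.
Total lost output = 450 + 1550 + 353 + 807 = 3160 billion.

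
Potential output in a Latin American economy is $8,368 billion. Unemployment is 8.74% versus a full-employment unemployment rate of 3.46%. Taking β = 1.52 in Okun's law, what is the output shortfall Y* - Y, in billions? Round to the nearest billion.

Output gap = -1.52 × (8.74 - 3.46) = -1.52 × 5.28 = -8.0256%.
Actual GDP ≈ 8368 × 0.919744 ≈ 7696 billion, so the shortfall is 8368 - 7696 = 672 billion.

$672 billion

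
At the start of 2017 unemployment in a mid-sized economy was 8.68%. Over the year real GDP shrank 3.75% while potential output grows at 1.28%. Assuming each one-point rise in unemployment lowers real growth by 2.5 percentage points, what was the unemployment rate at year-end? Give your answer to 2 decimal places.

10.69%

Growth-rate Okun's law: g_Y = g_Y* - β × Δu, so Δu = (g_Y* - g_Y)/β.
Δu = (1.28 + 3.75)/2.5 = 5.03/2.5 = 2.01 percentage points.
Year-end unemployment = 8.68 + 2.01 = 10.69%.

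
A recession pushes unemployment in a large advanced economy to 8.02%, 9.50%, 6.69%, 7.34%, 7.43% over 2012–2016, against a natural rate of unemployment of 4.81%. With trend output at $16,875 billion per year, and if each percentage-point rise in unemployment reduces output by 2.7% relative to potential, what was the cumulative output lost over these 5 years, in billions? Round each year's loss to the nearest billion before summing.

Year 2012: gap = -2.7 × (8.02 - 4.81) = -8.667%, loss ≈ 16875 × 8.667/100 ≈ 1463.
Year 2013: gap = -2.7 × (9.5 - 4.81) = -12.663%, loss ≈ 16875 × 12.663/100 ≈ 2137.
Year 2014: gap = -2.7 × (6.69 - 4.81) = -5.076%, loss ≈ 16875 × 5.076/100 ≈ 857.
Year 2015: gap = -2.7 × (7.34 - 4.81) = -6.831%, loss ≈ 16875 × 6.831/100 ≈ 1153.
Year 2016: gap = -2.7 × (7.43 - 4.81) = -7.074%, loss ≈ 16875 × 7.074/100 ≈ 1194.
Total lost output = 1463 + 2137 + 857 + 1153 + 1194 = 6804 billion.

$6,804 billion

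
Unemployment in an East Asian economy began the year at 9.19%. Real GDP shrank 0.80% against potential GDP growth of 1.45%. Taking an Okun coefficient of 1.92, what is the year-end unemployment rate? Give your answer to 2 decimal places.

10.36%

Growth-rate Okun's law: g_Y = g_Y* - β × Δu, so Δu = (g_Y* - g_Y)/β.
Δu = (1.45 + 0.8)/1.92 = 2.25/1.92 = 1.17 percentage points.
Year-end unemployment = 9.19 + 1.17 = 10.36%.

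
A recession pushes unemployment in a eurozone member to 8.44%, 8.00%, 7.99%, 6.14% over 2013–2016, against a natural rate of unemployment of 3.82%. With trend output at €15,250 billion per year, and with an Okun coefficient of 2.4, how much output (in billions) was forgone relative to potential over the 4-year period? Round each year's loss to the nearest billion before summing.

€5,596 billion

Year 2013: gap = -2.4 × (8.44 - 3.82) = -11.088%, loss ≈ 15250 × 11.088/100 ≈ 1691.
Year 2014: gap = -2.4 × (8 - 3.82) = -10.032%, loss ≈ 15250 × 10.032/100 ≈ 1530.
Year 2015: gap = -2.4 × (7.99 - 3.82) = -10.008%, loss ≈ 15250 × 10.008/100 ≈ 1526.
Year 2016: gap = -2.4 × (6.14 - 3.82) = -5.568%, loss ≈ 15250 × 5.568/100 ≈ 849.
Total lost output = 1691 + 1530 + 1526 + 849 = 5596 billion.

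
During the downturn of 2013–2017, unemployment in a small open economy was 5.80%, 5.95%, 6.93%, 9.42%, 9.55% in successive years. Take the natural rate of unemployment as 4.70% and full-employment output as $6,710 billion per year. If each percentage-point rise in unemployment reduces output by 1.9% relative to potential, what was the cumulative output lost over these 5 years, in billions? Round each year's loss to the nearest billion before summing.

Year 2013: gap = -1.9 × (5.8 - 4.7) = -2.09%, loss ≈ 6710 × 2.09/100 ≈ 140.
Year 2014: gap = -1.9 × (5.95 - 4.7) = -2.375%, loss ≈ 6710 × 2.375/100 ≈ 159.
Year 2015: gap = -1.9 × (6.93 - 4.7) = -4.237%, loss ≈ 6710 × 4.237/100 ≈ 284.
Year 2016: gap = -1.9 × (9.42 - 4.7) = -8.968%, loss ≈ 6710 × 8.968/100 ≈ 602.
Year 2017: gap = -1.9 × (9.55 - 4.7) = -9.215%, loss ≈ 6710 × 9.215/100 ≈ 618.
Total lost output = 140 + 159 + 284 + 602 + 618 = 1803 billion.

$1,803 billion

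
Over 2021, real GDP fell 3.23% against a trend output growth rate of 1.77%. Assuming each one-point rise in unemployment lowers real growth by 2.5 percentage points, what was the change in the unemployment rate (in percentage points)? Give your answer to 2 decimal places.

2.00 percentage points

Growth-rate Okun's law: g_Y = g_Y* - β × Δu, so Δu = (g_Y* - g_Y)/β.
Δu = (1.77 + 3.23)/2.5 = 5/2.5 = 2.00 percentage points.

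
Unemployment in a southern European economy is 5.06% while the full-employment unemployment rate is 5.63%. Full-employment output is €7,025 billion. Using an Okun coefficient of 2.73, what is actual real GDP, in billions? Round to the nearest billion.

€7,134 billion

Unemployment gap = 5.06 - 5.63 = -0.57 points, so the output gap is -2.73 × (-0.57) = 1.5561%.
Actual GDP = 7025 × (1 + 1.5561/100) = 7025 × 1.015561 ≈ 7134 billion.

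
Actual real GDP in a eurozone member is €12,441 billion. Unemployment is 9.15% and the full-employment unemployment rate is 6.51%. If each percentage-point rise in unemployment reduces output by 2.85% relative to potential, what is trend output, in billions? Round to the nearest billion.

Unemployment gap = 9.15 - 6.51 = 2.64 points, so output gap = -2.85 × 2.64 = -7.524%.
Since Y = Y* × (1 + gap/100), Y* = 12441/0.92476 ≈ 13453 billion.

€13,453 billion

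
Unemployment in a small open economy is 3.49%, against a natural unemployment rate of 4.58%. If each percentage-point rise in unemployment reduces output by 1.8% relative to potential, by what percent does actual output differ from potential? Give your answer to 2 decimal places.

The unemployment gap is 3.49 - 4.58 = -1.09 percentage points.
Okun's law gives an output gap of -1.8 × (-1.09) = 1.962%, i.e. 1.96% above potential.

1.96%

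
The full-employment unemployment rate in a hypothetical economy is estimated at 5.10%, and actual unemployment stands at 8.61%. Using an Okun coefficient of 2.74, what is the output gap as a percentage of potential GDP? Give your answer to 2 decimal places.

The unemployment gap is 8.61 - 5.1 = 3.51 percentage points.
Okun's law gives an output gap of -2.74 × 3.51 = -9.6174%, i.e. 9.62% below potential.

-9.62%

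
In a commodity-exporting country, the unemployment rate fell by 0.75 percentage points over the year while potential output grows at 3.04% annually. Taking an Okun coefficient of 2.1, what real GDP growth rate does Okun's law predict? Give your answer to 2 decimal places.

Growth-rate Okun's law: g_Y = g_Y* - β × Δu.
g_Y = 3.04 - 2.1 × (-0.75) = 3.04 + 1.575 = 4.615%, i.e. 4.62% to 2 d.p.

4.62%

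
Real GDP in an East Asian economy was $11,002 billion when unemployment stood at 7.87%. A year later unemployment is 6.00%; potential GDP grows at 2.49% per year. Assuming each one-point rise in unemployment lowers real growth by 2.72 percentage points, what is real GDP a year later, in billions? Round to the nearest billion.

$11,836 billion

Δu = 6 - 7.87 = -1.87 points.
Okun's law (growth form): g_Y = g_Y* - β × Δu = 2.49 - 2.72 × (-1.87) = 2.49 + 5.0864 = 7.5764%.
Real GDP in the next year = 11002 × (1 + 7.5764/100) = 11002 × 1.075764 ≈ 11836 billion.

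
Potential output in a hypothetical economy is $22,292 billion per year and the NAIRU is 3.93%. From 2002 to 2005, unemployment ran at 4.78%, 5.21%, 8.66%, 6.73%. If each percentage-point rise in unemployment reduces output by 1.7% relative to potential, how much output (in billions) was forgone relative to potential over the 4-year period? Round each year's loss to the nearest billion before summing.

$3,660 billion

Year 2002: gap = -1.7 × (4.78 - 3.93) = -1.445%, loss ≈ 22292 × 1.445/100 ≈ 322.
Year 2003: gap = -1.7 × (5.21 - 3.93) = -2.176%, loss ≈ 22292 × 2.176/100 ≈ 485.
Year 2004: gap = -1.7 × (8.66 - 3.93) = -8.041%, loss ≈ 22292 × 8.041/100 ≈ 1792.
Year 2005: gap = -1.7 × (6.73 - 3.93) = -4.76%, loss ≈ 22292 × 4.76/100 ≈ 1061.
Total lost output = 322 + 485 + 1792 + 1061 = 3660 billion.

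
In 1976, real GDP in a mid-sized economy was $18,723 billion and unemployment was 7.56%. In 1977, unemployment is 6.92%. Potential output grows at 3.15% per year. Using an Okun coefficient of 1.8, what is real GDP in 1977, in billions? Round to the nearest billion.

Δu = 6.92 - 7.56 = -0.64 points.
Okun's law (growth form): g_Y = g_Y* - β × Δu = 3.15 - 1.8 × (-0.64) = 3.15 + 1.152 = 4.302%.
Real GDP in the next year = 18723 × (1 + 4.302/100) = 18723 × 1.04302 ≈ 19528 billion.

$19,528 billion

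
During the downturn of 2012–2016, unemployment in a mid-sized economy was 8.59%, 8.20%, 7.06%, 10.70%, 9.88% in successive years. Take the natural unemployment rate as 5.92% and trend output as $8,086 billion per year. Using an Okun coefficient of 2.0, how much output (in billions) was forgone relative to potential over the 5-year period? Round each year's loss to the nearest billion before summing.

Year 2012: gap = -2.0 × (8.59 - 5.92) = -5.34%, loss ≈ 8086 × 5.34/100 ≈ 432.
Year 2013: gap = -2.0 × (8.2 - 5.92) = -4.56%, loss ≈ 8086 × 4.56/100 ≈ 369.
Year 2014: gap = -2.0 × (7.06 - 5.92) = -2.28%, loss ≈ 8086 × 2.28/100 ≈ 184.
Year 2015: gap = -2.0 × (10.7 - 5.92) = -9.56%, loss ≈ 8086 × 9.56/100 ≈ 773.
Year 2016: gap = -2.0 × (9.88 - 5.92) = -7.92%, loss ≈ 8086 × 7.92/100 ≈ 640.
Total lost output = 432 + 369 + 184 + 773 + 640 = 2398 billion.

$2,398 billion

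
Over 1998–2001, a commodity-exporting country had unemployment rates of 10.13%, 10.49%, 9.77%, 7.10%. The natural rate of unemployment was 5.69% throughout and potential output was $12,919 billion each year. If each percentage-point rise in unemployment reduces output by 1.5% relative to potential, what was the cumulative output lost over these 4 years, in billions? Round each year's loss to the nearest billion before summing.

Year 1998: gap = -1.5 × (10.13 - 5.69) = -6.66%, loss ≈ 12919 × 6.66/100 ≈ 860.
Year 1999: gap = -1.5 × (10.49 - 5.69) = -7.2%, loss ≈ 12919 × 7.2/100 ≈ 930.
Year 2000: gap = -1.5 × (9.77 - 5.69) = -6.12%, loss ≈ 12919 × 6.12/100 ≈ 791.
Year 2001: gap = -1.5 × (7.1 - 5.69) = -2.115%, loss ≈ 12919 × 2.115/100 ≈ 273.
Total lost output = 860 + 930 + 791 + 273 = 2854 billion.

$2,854 billion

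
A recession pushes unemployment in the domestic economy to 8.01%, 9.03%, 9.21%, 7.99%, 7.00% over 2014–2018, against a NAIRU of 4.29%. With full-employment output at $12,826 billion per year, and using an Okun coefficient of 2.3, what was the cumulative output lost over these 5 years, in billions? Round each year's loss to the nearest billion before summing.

Year 2014: gap = -2.3 × (8.01 - 4.29) = -8.556%, loss ≈ 12826 × 8.556/100 ≈ 1097.
Year 2015: gap = -2.3 × (9.03 - 4.29) = -10.902%, loss ≈ 12826 × 10.902/100 ≈ 1398.
Year 2016: gap = -2.3 × (9.21 - 4.29) = -11.316%, loss ≈ 12826 × 11.316/100 ≈ 1451.
Year 2017: gap = -2.3 × (7.99 - 4.29) = -8.51%, loss ≈ 12826 × 8.51/100 ≈ 1091.
Year 2018: gap = -2.3 × (7 - 4.29) = -6.233%, loss ≈ 12826 × 6.233/100 ≈ 799.
Total lost output = 1097 + 1398 + 1451 + 1091 + 799 = 5836 billion.

$5,836 billion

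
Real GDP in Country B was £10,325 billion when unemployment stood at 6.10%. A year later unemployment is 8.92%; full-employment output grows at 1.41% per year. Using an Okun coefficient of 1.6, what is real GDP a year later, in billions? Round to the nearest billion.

Δu = 8.92 - 6.1 = 2.82 points.
Okun's law (growth form): g_Y = g_Y* - β × Δu = 1.41 - 1.6 × (2.82) = 1.41 - 4.512 = -3.102%.
Real GDP in the next year = 10325 × (1 - 3.102/100) = 10325 × 0.96898 ≈ 10005 billion.

£10,005 billion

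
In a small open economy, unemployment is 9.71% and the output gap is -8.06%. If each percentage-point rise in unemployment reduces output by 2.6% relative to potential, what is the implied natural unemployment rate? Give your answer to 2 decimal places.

6.61%

From Okun's law, u - u* = -(output gap)/β = -(-8.06)/2.6 = 3.1 points.
So u* = 9.71 - 3.1 = 6.61%.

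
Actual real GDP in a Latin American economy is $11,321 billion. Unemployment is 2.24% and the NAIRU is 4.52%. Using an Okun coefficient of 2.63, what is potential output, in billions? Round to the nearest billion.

$10,681 billion

Unemployment gap = 2.24 - 4.52 = -2.28 points, so output gap = -2.63 × (-2.28) = 5.9964%.
Since Y = Y* × (1 + gap/100), Y* = 11321/1.059964 ≈ 10681 billion.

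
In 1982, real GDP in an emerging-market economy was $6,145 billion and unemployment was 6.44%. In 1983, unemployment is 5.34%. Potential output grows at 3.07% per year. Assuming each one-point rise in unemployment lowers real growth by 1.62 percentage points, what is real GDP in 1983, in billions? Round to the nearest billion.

$6,443 billion

Δu = 5.34 - 6.44 = -1.1 points.
Okun's law (growth form): g_Y = g_Y* - β × Δu = 3.07 - 1.62 × (-1.10) = 3.07 + 1.782 = 4.852%.
Real GDP in the next year = 6145 × (1 + 4.852/100) = 6145 × 1.04852 ≈ 6443 billion.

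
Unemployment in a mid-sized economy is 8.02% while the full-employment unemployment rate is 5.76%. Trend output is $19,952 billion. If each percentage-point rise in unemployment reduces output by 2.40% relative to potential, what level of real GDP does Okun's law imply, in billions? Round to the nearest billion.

$18,870 billion

Unemployment gap = 8.02 - 5.76 = 2.26 points, so the output gap is -2.4 × 2.26 = -5.424%.
Actual GDP = 19952 × (1 - 5.424/100) = 19952 × 0.94576 ≈ 18870 billion.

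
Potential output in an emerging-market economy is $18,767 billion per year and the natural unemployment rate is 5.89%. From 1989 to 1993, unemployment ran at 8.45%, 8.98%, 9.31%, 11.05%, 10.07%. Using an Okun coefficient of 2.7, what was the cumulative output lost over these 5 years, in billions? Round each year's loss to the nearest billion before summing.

Year 1989: gap = -2.7 × (8.45 - 5.89) = -6.912%, loss ≈ 18767 × 6.912/100 ≈ 1297.
Year 1990: gap = -2.7 × (8.98 - 5.89) = -8.343%, loss ≈ 18767 × 8.343/100 ≈ 1566.
Year 1991: gap = -2.7 × (9.31 - 5.89) = -9.234%, loss ≈ 18767 × 9.234/100 ≈ 1733.
Year 1992: gap = -2.7 × (11.05 - 5.89) = -13.932%, loss ≈ 18767 × 13.932/100 ≈ 2615.
Year 1993: gap = -2.7 × (10.07 - 5.89) = -11.286%, loss ≈ 18767 × 11.286/100 ≈ 2118.
Total lost output = 1297 + 1566 + 1733 + 2615 + 2118 = 9329 billion.

$9,329 billion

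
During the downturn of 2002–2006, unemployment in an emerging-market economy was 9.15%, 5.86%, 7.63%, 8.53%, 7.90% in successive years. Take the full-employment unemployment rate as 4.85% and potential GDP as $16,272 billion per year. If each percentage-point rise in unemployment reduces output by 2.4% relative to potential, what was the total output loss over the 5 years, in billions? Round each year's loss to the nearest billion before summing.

Year 2002: gap = -2.4 × (9.15 - 4.85) = -10.32%, loss ≈ 16272 × 10.32/100 ≈ 1679.
Year 2003: gap = -2.4 × (5.86 - 4.85) = -2.424%, loss ≈ 16272 × 2.424/100 ≈ 394.
Year 2004: gap = -2.4 × (7.63 - 4.85) = -6.672%, loss ≈ 16272 × 6.672/100 ≈ 1086.
Year 2005: gap = -2.4 × (8.53 - 4.85) = -8.832%, loss ≈ 16272 × 8.832/100 ≈ 1437.
Year 2006: gap = -2.4 × (7.9 - 4.85) = -7.32%, loss ≈ 16272 × 7.32/100 ≈ 1191.
Total lost output = 1679 + 394 + 1086 + 1437 + 1191 = 5787 billion.

$5,787 billion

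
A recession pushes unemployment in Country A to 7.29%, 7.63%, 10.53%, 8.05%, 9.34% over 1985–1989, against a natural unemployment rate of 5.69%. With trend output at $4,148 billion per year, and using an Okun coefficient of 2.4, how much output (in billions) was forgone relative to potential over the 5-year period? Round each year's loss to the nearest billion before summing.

Year 1985: gap = -2.4 × (7.29 - 5.69) = -3.84%, loss ≈ 4148 × 3.84/100 ≈ 159.
Year 1986: gap = -2.4 × (7.63 - 5.69) = -4.656%, loss ≈ 4148 × 4.656/100 ≈ 193.
Year 1987: gap = -2.4 × (10.53 - 5.69) = -11.616%, loss ≈ 4148 × 11.616/100 ≈ 482.
Year 1988: gap = -2.4 × (8.05 - 5.69) = -5.664%, loss ≈ 4148 × 5.664/100 ≈ 235.
Year 1989: gap = -2.4 × (9.34 - 5.69) = -8.76%, loss ≈ 4148 × 8.76/100 ≈ 363.
Total lost output = 159 + 193 + 482 + 235 + 363 = 1432 billion.

$1,432 billion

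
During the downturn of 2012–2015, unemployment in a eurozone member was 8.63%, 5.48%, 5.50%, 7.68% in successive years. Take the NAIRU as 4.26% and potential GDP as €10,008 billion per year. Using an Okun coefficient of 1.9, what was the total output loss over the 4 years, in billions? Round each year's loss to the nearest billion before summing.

€1,949 billion

Year 2012: gap = -1.9 × (8.63 - 4.26) = -8.303%, loss ≈ 10008 × 8.303/100 ≈ 831.
Year 2013: gap = -1.9 × (5.48 - 4.26) = -2.318%, loss ≈ 10008 × 2.318/100 ≈ 232.
Year 2014: gap = -1.9 × (5.5 - 4.26) = -2.356%, loss ≈ 10008 × 2.356/100 ≈ 236.
Year 2015: gap = -1.9 × (7.68 - 4.26) = -6.498%, loss ≈ 10008 × 6.498/100 ≈ 650.
Total lost output = 831 + 232 + 236 + 650 = 1949 billion.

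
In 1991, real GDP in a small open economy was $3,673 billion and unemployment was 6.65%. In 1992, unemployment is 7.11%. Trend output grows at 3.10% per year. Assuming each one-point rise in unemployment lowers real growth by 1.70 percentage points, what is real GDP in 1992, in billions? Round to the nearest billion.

Δu = 7.11 - 6.65 = 0.46 points.
Okun's law (growth form): g_Y = g_Y* - β × Δu = 3.10 - 1.70 × (0.46) = 3.1 - 0.782 = 2.318%.
Real GDP in the next year = 3673 × (1 + 2.318/100) = 3673 × 1.02318 ≈ 3758 billion.

$3,758 billion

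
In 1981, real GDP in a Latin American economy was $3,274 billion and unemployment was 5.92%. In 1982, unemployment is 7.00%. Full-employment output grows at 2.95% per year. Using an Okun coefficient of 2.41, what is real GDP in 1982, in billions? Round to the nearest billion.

$3,285 billion

Δu = 7 - 5.92 = 1.08 points.
Okun's law (growth form): g_Y = g_Y* - β × Δu = 2.95 - 2.41 × (1.08) = 2.95 - 2.6028 = 0.3472%.
Real GDP in the next year = 3274 × (1 + 0.3472/100) = 3274 × 1.003472 ≈ 3285 billion.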